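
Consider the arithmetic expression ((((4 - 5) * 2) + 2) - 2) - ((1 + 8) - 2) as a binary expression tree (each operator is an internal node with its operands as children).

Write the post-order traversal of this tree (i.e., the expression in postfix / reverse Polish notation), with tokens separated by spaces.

4 5 - 2 * 2 + 2 - 1 8 + 2 - -

Post-order on an expression tree gives postfix notation: for each operator, emit left operand, right operand, then the operator.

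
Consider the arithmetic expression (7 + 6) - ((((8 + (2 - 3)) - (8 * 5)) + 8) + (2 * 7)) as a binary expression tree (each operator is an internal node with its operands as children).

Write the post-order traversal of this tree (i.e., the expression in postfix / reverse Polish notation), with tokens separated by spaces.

7 6 + 8 2 3 - + 8 5 * - 8 + 2 7 * + -

Post-order on an expression tree gives postfix notation: for each operator, emit left operand, right operand, then the operator.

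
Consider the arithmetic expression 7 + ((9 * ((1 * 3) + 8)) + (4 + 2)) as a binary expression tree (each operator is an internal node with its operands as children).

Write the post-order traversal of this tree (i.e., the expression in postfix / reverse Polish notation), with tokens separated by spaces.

Post-order on an expression tree gives postfix notation: for each operator, emit left operand, right operand, then the operator.

7 9 1 3 * 8 + * 4 2 + + +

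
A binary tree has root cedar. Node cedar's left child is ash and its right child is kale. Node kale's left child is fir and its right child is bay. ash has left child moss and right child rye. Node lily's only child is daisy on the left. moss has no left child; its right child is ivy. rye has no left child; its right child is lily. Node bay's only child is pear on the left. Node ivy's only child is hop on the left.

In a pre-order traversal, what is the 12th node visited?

pear

Pre-order visits the node, then its left subtree, then its right subtree.
Visit cedar.
At cedar: go left to ash.
  Visit ash.
  At ash: go left to moss.
    Visit moss.
    At moss: no left child.
    At moss: go right to ivy.
      Visit ivy.
      At ivy: go left to hop.
        hop is a leaf — visit hop.
      At ivy: no right child.
  At ash: go right to rye.
    Visit rye.
    At rye: no left child.
    At rye: go right to lily.
      Visit lily.
      At lily: go left to daisy.
        daisy is a leaf — visit daisy.
      At lily: no right child.
At cedar: go right to kale.
  Visit kale.
  At kale: go left to fir.
    fir is a leaf — visit fir.
  At kale: go right to bay.
    Visit bay.
    At bay: go left to pear.
      pear is a leaf — visit pear.
    At bay: no right child.
Full pre-order sequence: cedar, ash, moss, ivy, hop, rye, lily, daisy, kale, fir, bay, pear.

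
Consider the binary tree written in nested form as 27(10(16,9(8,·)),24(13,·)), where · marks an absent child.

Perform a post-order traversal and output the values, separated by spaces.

Post-order visits the left subtree, then the right subtree, then the node.
At 27: go left to 10.
  At 10: go left to 16.
    16 is a leaf — visit 16.
  At 10: go right to 9.
    At 9: go left to 8.
      8 is a leaf — visit 8.
    At 9: no right child.
    Visit 9.
  Visit 10.
At 27: go right to 24.
  At 24: go left to 13.
    13 is a leaf — visit 13.
  At 24: no right child.
  Visit 24.
Visit 27.

16 8 9 10 13 24 27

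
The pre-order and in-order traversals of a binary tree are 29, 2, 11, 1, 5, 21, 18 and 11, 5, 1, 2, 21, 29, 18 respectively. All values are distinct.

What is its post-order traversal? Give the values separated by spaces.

5 1 11 21 2 18 29

The first element of pre-order is the root; it splits in-order into left and right subtrees.
Root 29: left subtree has 5 nodes {11, 5, 1, 2, 21}, right has 1 {18}.
  Root 2: left subtree has 3 nodes {11, 5, 1}, right has 1 {21}.
    Root 11: left subtree has 0 nodes { }, right has 2 {5, 1}.
      Root 1: left subtree has 1 node {5}, right has 0 { }.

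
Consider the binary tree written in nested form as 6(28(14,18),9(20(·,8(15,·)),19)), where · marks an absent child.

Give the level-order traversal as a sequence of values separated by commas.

6, 28, 9, 14, 18, 20, 19, 8, 15

Level-order visits nodes level by level from the root, left to right within each level.
Level 0: 6
Level 1: 28, 9
Level 2: 14, 18, 20, 19
Level 3: 8
Level 4: 15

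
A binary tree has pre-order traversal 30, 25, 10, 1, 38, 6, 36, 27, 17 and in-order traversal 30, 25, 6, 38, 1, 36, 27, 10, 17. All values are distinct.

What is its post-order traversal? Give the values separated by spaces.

The first element of pre-order is the root; it splits in-order into left and right subtrees.
Root 30: left subtree has 0 nodes { }, right has 8 {25, 6, 38, 1, 36, 27, 10, 17}.
  Root 25: left subtree has 0 nodes { }, right has 7 {6, 38, 1, 36, 27, 10, 17}.
    Root 10: left subtree has 5 nodes {6, 38, 1, 36, 27}, right has 1 {17}.
      Root 1: left subtree has 2 nodes {6, 38}, right has 2 {36, 27}.
        Root 38: left subtree has 1 node {6}, right has 0 { }.
        Root 36: left subtree has 0 nodes { }, right has 1 {27}.

6 38 27 36 1 17 10 25 30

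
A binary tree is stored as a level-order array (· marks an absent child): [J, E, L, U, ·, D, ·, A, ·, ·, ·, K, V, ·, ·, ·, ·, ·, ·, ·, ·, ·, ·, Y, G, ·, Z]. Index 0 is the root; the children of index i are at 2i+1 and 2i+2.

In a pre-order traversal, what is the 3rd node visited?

Pre-order visits the node, then its left subtree, then its right subtree.
Visit J.
At J: go left to E.
  Visit E.
  At E: go left to U.
    Visit U.
    At U: go left to A.
      A is a leaf — visit A.
    At U: no right child.
  At E: no right child.
At J: go right to L.
  Visit L.
  At L: go left to D.
    Visit D.
    At D: go left to K.
      Visit K.
      At K: go left to Y.
        Y is a leaf — visit Y.
      At K: go right to G.
        G is a leaf — visit G.
    At D: go right to V.
      Visit V.
      At V: no left child.
      At V: go right to Z.
        Z is a leaf — visit Z.
  At L: no right child.
Full pre-order sequence: J, E, U, A, L, D, K, Y, G, V, Z.

U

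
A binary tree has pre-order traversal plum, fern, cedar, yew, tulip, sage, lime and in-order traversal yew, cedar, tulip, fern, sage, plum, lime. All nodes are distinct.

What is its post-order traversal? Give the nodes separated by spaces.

The first element of pre-order is the root; it splits in-order into left and right subtrees.
Root plum: left subtree has 5 nodes {yew, cedar, tulip, fern, sage}, right has 1 {lime}.
  Root fern: left subtree has 3 nodes {yew, cedar, tulip}, right has 1 {sage}.
    Root cedar: left subtree has 1 node {yew}, right has 1 {tulip}.

yew tulip cedar sage fern lime plum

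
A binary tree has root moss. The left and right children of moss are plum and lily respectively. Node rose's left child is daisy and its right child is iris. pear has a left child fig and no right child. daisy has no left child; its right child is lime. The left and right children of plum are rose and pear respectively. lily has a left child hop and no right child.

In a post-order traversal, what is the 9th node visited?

lily

Post-order visits the left subtree, then the right subtree, then the node.
At moss: go left to plum.
  At plum: go left to rose.
    At rose: go left to daisy.
      At daisy: no left child.
      At daisy: go right to lime.
        lime is a leaf — visit lime.
      Visit daisy.
    At rose: go right to iris.
      iris is a leaf — visit iris.
    Visit rose.
  At plum: go right to pear.
    At pear: go left to fig.
      fig is a leaf — visit fig.
    At pear: no right child.
    Visit pear.
  Visit plum.
At moss: go right to lily.
  At lily: go left to hop.
    hop is a leaf — visit hop.
  At lily: no right child.
  Visit lily.
Visit moss.
Full post-order sequence: lime, daisy, iris, rose, fig, pear, plum, hop, lily, moss.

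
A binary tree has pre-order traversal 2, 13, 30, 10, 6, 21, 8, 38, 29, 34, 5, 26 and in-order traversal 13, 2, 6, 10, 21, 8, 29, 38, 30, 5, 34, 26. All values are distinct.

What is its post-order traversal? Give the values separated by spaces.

The first element of pre-order is the root; it splits in-order into left and right subtrees.
Root 2: left subtree has 1 node {13}, right has 10 {6, 10, 21, 8, 29, 38, 30, 5, 34, 26}.
  Root 30: left subtree has 6 nodes {6, 10, 21, 8, 29, 38}, right has 3 {5, 34, 26}.
    Root 10: left subtree has 1 node {6}, right has 4 {21, 8, 29, 38}.
      Root 21: left subtree has 0 nodes { }, right has 3 {8, 29, 38}.
        Root 8: left subtree has 0 nodes { }, right has 2 {29, 38}.
          Root 38: left subtree has 1 node {29}, right has 0 { }.
    Root 34: left subtree has 1 node {5}, right has 1 {26}.

13 6 29 38 8 21 10 5 26 34 30 2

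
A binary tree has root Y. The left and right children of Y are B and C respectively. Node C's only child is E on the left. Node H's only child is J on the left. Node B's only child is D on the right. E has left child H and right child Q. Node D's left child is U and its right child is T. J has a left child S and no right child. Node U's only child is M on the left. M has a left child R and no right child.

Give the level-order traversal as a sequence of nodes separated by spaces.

Level-order visits nodes level by level from the root, left to right within each level.
Level 0: Y
Level 1: B, C
Level 2: D, E
Level 3: U, T, H, Q
Level 4: M, J
Level 5: R, S

Y B C D E U T H Q M J R S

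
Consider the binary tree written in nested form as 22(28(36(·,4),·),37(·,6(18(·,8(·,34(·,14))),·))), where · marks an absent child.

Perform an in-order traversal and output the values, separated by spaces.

In-order visits the left subtree, then the node, then the right subtree.
At 22: go left to 28.
  At 28: go left to 36.
    At 36: no left child.
    Visit 36.
    At 36: go right to 4.
      4 is a leaf — visit 4.
  Visit 28.
  At 28: no right child.
Visit 22.
At 22: go right to 37.
  At 37: no left child.
  Visit 37.
  At 37: go right to 6.
    At 6: go left to 18.
      At 18: no left child.
      Visit 18.
      At 18: go right to 8.
        At 8: no left child.
        Visit 8.
        At 8: go right to 34.
          At 34: no left child.
          Visit 34.
          At 34: go right to 14.
            14 is a leaf — visit 14.
    Visit 6.
    At 6: no right child.

36 4 28 22 37 18 8 34 14 6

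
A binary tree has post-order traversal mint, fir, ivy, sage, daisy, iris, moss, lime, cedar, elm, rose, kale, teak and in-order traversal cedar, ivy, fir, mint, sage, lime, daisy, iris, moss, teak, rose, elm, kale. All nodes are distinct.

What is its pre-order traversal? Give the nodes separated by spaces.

The last element of post-order is the root; it splits in-order into left and right subtrees.
Root teak: left subtree has 9 nodes {cedar, ivy, fir, mint, sage, lime, daisy, iris, moss}, right has 3 {rose, elm, kale}.
  Root cedar: left subtree has 0 nodes { }, right has 8 {ivy, fir, mint, sage, lime, daisy, iris, moss}.
    Root lime: left subtree has 4 nodes {ivy, fir, mint, sage}, right has 3 {daisy, iris, moss}.
      Root sage: left subtree has 3 nodes {ivy, fir, mint}, right has 0 { }.
        Root ivy: left subtree has 0 nodes { }, right has 2 {fir, mint}.
          Root fir: left subtree has 0 nodes { }, right has 1 {mint}.
      Root moss: left subtree has 2 nodes {daisy, iris}, right has 0 { }.
        Root iris: left subtree has 1 node {daisy}, right has 0 { }.
  Root kale: left subtree has 2 nodes {rose, elm}, right has 0 { }.
    Root rose: left subtree has 0 nodes { }, right has 1 {elm}.

teak cedar lime sage ivy fir mint moss iris daisy kale rose elm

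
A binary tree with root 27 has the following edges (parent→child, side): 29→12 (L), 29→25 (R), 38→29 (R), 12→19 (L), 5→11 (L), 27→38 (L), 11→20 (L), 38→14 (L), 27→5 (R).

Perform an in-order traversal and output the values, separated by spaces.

14 38 19 12 29 25 27 20 11 5

In-order visits the left subtree, then the node, then the right subtree.
At 27: go left to 38.
  At 38: go left to 14.
    14 is a leaf — visit 14.
  Visit 38.
  At 38: go right to 29.
    At 29: go left to 12.
      At 12: go left to 19.
        19 is a leaf — visit 19.
      Visit 12.
      At 12: no right child.
    Visit 29.
    At 29: go right to 25.
      25 is a leaf — visit 25.
Visit 27.
At 27: go right to 5.
  At 5: go left to 11.
    At 11: go left to 20.
      20 is a leaf — visit 20.
    Visit 11.
    At 11: no right child.
  Visit 5.
  At 5: no right child.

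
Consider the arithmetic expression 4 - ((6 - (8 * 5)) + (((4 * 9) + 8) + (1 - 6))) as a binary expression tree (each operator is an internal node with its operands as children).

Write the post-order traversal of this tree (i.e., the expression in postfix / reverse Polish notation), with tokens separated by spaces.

Post-order on an expression tree gives postfix notation: for each operator, emit left operand, right operand, then the operator.

4 6 8 5 * - 4 9 * 8 + 1 6 - + + -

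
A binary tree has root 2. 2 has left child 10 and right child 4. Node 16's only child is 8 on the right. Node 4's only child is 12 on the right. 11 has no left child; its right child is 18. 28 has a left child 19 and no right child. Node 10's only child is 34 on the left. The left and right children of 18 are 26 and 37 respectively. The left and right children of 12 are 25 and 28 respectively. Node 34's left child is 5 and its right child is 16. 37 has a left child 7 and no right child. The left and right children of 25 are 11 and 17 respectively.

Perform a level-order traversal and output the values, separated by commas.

2, 10, 4, 34, 12, 5, 16, 25, 28, 8, 11, 17, 19, 18, 26, 37, 7

Level-order visits nodes level by level from the root, left to right within each level.
Level 0: 2
Level 1: 10, 4
Level 2: 34, 12
Level 3: 5, 16, 25, 28
Level 4: 8, 11, 17, 19
Level 5: 18
Level 6: 26, 37
Level 7: 7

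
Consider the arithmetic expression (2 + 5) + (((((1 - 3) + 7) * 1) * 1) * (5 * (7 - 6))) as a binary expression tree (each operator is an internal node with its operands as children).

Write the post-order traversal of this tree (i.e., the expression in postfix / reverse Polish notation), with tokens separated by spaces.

2 5 + 1 3 - 7 + 1 * 1 * 5 7 6 - * * +

Post-order on an expression tree gives postfix notation: for each operator, emit left operand, right operand, then the operator.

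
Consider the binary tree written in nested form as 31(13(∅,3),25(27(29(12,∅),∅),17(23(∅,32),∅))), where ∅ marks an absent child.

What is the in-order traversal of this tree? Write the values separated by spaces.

In-order visits the left subtree, then the node, then the right subtree.
At 31: go left to 13.
  At 13: no left child.
  Visit 13.
  At 13: go right to 3.
    3 is a leaf — visit 3.
Visit 31.
At 31: go right to 25.
  At 25: go left to 27.
    At 27: go left to 29.
      At 29: go left to 12.
        12 is a leaf — visit 12.
      Visit 29.
      At 29: no right child.
    Visit 27.
    At 27: no right child.
  Visit 25.
  At 25: go right to 17.
    At 17: go left to 23.
      At 23: no left child.
      Visit 23.
      At 23: go right to 32.
        32 is a leaf — visit 32.
    Visit 17.
    At 17: no right child.

13 3 31 12 29 27 25 23 32 17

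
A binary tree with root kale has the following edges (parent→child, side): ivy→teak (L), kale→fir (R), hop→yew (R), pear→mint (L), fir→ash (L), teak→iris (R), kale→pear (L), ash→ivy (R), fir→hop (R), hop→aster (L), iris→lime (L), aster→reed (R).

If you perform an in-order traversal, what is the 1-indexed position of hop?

12

In-order visits the left subtree, then the node, then the right subtree.
At kale: go left to pear.
  At pear: go left to mint.
    mint is a leaf — visit mint.
  Visit pear.
  At pear: no right child.
Visit kale.
At kale: go right to fir.
  At fir: go left to ash.
    At ash: no left child.
    Visit ash.
    At ash: go right to ivy.
      At ivy: go left to teak.
        At teak: no left child.
        Visit teak.
        At teak: go right to iris.
          At iris: go left to lime.
            lime is a leaf — visit lime.
          Visit iris.
          At iris: no right child.
      Visit ivy.
      At ivy: no right child.
  Visit fir.
  At fir: go right to hop.
    At hop: go left to aster.
      At aster: no left child.
      Visit aster.
      At aster: go right to reed.
        reed is a leaf — visit reed.
    Visit hop.
    At hop: go right to yew.
      yew is a leaf — visit yew.
Full in-order sequence: mint, pear, kale, ash, teak, lime, iris, ivy, fir, aster, reed, hop, yew.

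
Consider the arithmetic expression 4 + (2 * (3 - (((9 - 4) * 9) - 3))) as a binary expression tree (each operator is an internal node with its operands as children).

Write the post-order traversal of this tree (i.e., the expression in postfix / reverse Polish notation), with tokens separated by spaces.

Post-order on an expression tree gives postfix notation: for each operator, emit left operand, right operand, then the operator.

4 2 3 9 4 - 9 * 3 - - * +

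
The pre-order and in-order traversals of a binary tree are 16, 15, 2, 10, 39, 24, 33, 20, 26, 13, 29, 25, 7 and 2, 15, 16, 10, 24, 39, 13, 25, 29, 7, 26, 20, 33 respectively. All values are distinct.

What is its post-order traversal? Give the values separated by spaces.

The first element of pre-order is the root; it splits in-order into left and right subtrees.
Root 16: left subtree has 2 nodes {2, 15}, right has 10 {10, 24, 39, 13, 25, 29, 7, 26, 20, 33}.
  Root 15: left subtree has 1 node {2}, right has 0 { }.
  Root 10: left subtree has 0 nodes { }, right has 9 {24, 39, 13, 25, 29, 7, 26, 20, 33}.
    Root 39: left subtree has 1 node {24}, right has 7 {13, 25, 29, 7, 26, 20, 33}.
      Root 33: left subtree has 6 nodes {13, 25, 29, 7, 26, 20}, right has 0 { }.
        Root 20: left subtree has 5 nodes {13, 25, 29, 7, 26}, right has 0 { }.
          Root 26: left subtree has 4 nodes {13, 25, 29, 7}, right has 0 { }.
            Root 13: left subtree has 0 nodes { }, right has 3 {25, 29, 7}.
              Root 29: left subtree has 1 node {25}, right has 1 {7}.

2 15 24 25 7 29 13 26 20 33 39 10 16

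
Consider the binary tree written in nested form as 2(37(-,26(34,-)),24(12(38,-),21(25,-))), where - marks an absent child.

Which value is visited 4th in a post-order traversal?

38

Post-order visits the left subtree, then the right subtree, then the node.
At 2: go left to 37.
  At 37: no left child.
  At 37: go right to 26.
    At 26: go left to 34.
      34 is a leaf — visit 34.
    At 26: no right child.
    Visit 26.
  Visit 37.
At 2: go right to 24.
  At 24: go left to 12.
    At 12: go left to 38.
      38 is a leaf — visit 38.
    At 12: no right child.
    Visit 12.
  At 24: go right to 21.
    At 21: go left to 25.
      25 is a leaf — visit 25.
    At 21: no right child.
    Visit 21.
  Visit 24.
Visit 2.
Full post-order sequence: 34, 26, 37, 38, 12, 25, 21, 24, 2.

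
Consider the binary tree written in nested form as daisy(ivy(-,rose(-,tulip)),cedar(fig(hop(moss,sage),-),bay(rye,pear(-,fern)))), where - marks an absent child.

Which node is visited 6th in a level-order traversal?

Level-order visits nodes level by level from the root, left to right within each level.
Level 0: daisy
Level 1: ivy, cedar
Level 2: rose, fig, bay
Level 3: tulip, hop, rye, pear
Level 4: moss, sage, fern
Full level-order sequence: daisy, ivy, cedar, rose, fig, bay, tulip, hop, rye, pear, moss, sage, fern.

bay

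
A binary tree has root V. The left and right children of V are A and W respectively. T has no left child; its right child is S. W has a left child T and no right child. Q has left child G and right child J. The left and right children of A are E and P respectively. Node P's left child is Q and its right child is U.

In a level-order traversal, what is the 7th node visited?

Q

Level-order visits nodes level by level from the root, left to right within each level.
Level 0: V
Level 1: A, W
Level 2: E, P, T
Level 3: Q, U, S
Level 4: G, J
Full level-order sequence: V, A, W, E, P, T, Q, U, S, G, J.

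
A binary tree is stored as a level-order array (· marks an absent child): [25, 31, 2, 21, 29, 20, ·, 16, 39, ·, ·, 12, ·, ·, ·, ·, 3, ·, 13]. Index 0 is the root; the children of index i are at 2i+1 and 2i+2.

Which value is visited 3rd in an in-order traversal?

21

In-order visits the left subtree, then the node, then the right subtree.
At 25: go left to 31.
  At 31: go left to 21.
    At 21: go left to 16.
      At 16: no left child.
      Visit 16.
      At 16: go right to 3.
        3 is a leaf — visit 3.
    Visit 21.
    At 21: go right to 39.
      At 39: no left child.
      Visit 39.
      At 39: go right to 13.
        13 is a leaf — visit 13.
  Visit 31.
  At 31: go right to 29.
    29 is a leaf — visit 29.
Visit 25.
At 25: go right to 2.
  At 2: go left to 20.
    At 20: go left to 12.
      12 is a leaf — visit 12.
    Visit 20.
    At 20: no right child.
  Visit 2.
  At 2: no right child.
Full in-order sequence: 16, 3, 21, 39, 13, 31, 29, 25, 12, 20, 2.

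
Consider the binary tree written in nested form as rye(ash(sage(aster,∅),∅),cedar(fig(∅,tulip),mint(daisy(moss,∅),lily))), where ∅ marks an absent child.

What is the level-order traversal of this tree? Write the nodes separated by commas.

rye, ash, cedar, sage, fig, mint, aster, tulip, daisy, lily, moss

Level-order visits nodes level by level from the root, left to right within each level.
Level 0: rye
Level 1: ash, cedar
Level 2: sage, fig, mint
Level 3: aster, tulip, daisy, lily
Level 4: moss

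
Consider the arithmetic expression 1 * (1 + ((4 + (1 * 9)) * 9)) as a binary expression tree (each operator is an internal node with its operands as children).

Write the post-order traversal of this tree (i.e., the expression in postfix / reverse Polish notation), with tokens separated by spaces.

Post-order on an expression tree gives postfix notation: for each operator, emit left operand, right operand, then the operator.

1 1 4 1 9 * + 9 * + *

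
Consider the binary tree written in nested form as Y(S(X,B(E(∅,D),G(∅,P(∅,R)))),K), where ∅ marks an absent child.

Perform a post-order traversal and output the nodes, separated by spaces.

Post-order visits the left subtree, then the right subtree, then the node.
At Y: go left to S.
  At S: go left to X.
    X is a leaf — visit X.
  At S: go right to B.
    At B: go left to E.
      At E: no left child.
      At E: go right to D.
        D is a leaf — visit D.
      Visit E.
    At B: go right to G.
      At G: no left child.
      At G: go right to P.
        At P: no left child.
        At P: go right to R.
          R is a leaf — visit R.
        Visit P.
      Visit G.
    Visit B.
  Visit S.
At Y: go right to K.
  K is a leaf — visit K.
Visit Y.

X D E R P G B S K Y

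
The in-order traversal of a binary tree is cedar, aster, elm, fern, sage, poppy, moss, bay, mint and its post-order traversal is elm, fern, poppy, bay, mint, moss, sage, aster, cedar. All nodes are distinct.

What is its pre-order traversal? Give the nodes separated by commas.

cedar, aster, sage, fern, elm, moss, poppy, mint, bay

The last element of post-order is the root; it splits in-order into left and right subtrees.
Root cedar: left subtree has 0 nodes { }, right has 8 {aster, elm, fern, sage, poppy, moss, bay, mint}.
  Root aster: left subtree has 0 nodes { }, right has 7 {elm, fern, sage, poppy, moss, bay, mint}.
    Root sage: left subtree has 2 nodes {elm, fern}, right has 4 {poppy, moss, bay, mint}.
      Root fern: left subtree has 1 node {elm}, right has 0 { }.
      Root moss: left subtree has 1 node {poppy}, right has 2 {bay, mint}.
        Root mint: left subtree has 1 node {bay}, right has 0 { }.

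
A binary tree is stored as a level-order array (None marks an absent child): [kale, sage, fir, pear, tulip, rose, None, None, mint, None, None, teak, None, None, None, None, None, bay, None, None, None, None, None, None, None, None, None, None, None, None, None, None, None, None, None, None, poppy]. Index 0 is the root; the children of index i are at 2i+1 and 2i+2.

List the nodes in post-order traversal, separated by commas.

poppy, bay, mint, pear, tulip, sage, teak, rose, fir, kale

Post-order visits the left subtree, then the right subtree, then the node.
At kale: go left to sage.
  At sage: go left to pear.
    At pear: no left child.
    At pear: go right to mint.
      At mint: go left to bay.
        At bay: no left child.
        At bay: go right to poppy.
          poppy is a leaf — visit poppy.
        Visit bay.
      At mint: no right child.
      Visit mint.
    Visit pear.
  At sage: go right to tulip.
    tulip is a leaf — visit tulip.
  Visit sage.
At kale: go right to fir.
  At fir: go left to rose.
    At rose: go left to teak.
      teak is a leaf — visit teak.
    At rose: no right child.
    Visit rose.
  At fir: no right child.
  Visit fir.
Visit kale.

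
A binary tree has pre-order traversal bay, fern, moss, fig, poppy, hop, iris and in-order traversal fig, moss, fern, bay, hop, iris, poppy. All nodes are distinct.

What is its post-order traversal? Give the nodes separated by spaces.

fig moss fern iris hop poppy bay

The first element of pre-order is the root; it splits in-order into left and right subtrees.
Root bay: left subtree has 3 nodes {fig, moss, fern}, right has 3 {hop, iris, poppy}.
  Root fern: left subtree has 2 nodes {fig, moss}, right has 0 { }.
    Root moss: left subtree has 1 node {fig}, right has 0 { }.
  Root poppy: left subtree has 2 nodes {hop, iris}, right has 0 { }.
    Root hop: left subtree has 0 nodes { }, right has 1 {iris}.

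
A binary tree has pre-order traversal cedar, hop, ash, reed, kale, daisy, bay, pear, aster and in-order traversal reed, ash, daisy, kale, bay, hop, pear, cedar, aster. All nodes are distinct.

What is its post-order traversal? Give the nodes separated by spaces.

The first element of pre-order is the root; it splits in-order into left and right subtrees.
Root cedar: left subtree has 7 nodes {reed, ash, daisy, kale, bay, hop, pear}, right has 1 {aster}.
  Root hop: left subtree has 5 nodes {reed, ash, daisy, kale, bay}, right has 1 {pear}.
    Root ash: left subtree has 1 node {reed}, right has 3 {daisy, kale, bay}.
      Root kale: left subtree has 1 node {daisy}, right has 1 {bay}.

reed daisy bay kale ash pear hop aster cedar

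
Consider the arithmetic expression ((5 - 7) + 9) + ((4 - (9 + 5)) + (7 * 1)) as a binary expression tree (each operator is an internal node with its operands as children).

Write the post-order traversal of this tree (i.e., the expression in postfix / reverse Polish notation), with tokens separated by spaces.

Post-order on an expression tree gives postfix notation: for each operator, emit left operand, right operand, then the operator.

5 7 - 9 + 4 9 5 + - 7 1 * + +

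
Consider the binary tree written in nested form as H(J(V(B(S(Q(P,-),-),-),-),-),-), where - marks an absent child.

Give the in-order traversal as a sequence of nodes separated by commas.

P, Q, S, B, V, J, H

In-order visits the left subtree, then the node, then the right subtree.
At H: go left to J.
  At J: go left to V.
    At V: go left to B.
      At B: go left to S.
        At S: go left to Q.
          At Q: go left to P.
            P is a leaf — visit P.
          Visit Q.
          At Q: no right child.
        Visit S.
        At S: no right child.
      Visit B.
      At B: no right child.
    Visit V.
    At V: no right child.
  Visit J.
  At J: no right child.
Visit H.
At H: no right child.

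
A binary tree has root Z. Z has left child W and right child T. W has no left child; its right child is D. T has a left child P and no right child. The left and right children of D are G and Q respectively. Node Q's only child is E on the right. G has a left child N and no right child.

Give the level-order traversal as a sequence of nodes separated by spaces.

Level-order visits nodes level by level from the root, left to right within each level.
Level 0: Z
Level 1: W, T
Level 2: D, P
Level 3: G, Q
Level 4: N, E

Z W T D P G Q N E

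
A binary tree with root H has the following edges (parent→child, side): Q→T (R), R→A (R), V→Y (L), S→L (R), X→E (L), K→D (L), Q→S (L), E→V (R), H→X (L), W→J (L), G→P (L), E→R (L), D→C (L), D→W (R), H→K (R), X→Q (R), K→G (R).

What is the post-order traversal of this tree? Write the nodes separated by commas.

Post-order visits the left subtree, then the right subtree, then the node.
At H: go left to X.
  At X: go left to E.
    At E: go left to R.
      At R: no left child.
      At R: go right to A.
        A is a leaf — visit A.
      Visit R.
    At E: go right to V.
      At V: go left to Y.
        Y is a leaf — visit Y.
      At V: no right child.
      Visit V.
    Visit E.
  At X: go right to Q.
    At Q: go left to S.
      At S: no left child.
      At S: go right to L.
        L is a leaf — visit L.
      Visit S.
    At Q: go right to T.
      T is a leaf — visit T.
    Visit Q.
  Visit X.
At H: go right to K.
  At K: go left to D.
    At D: go left to C.
      C is a leaf — visit C.
    At D: go right to W.
      At W: go left to J.
        J is a leaf — visit J.
      At W: no right child.
      Visit W.
    Visit D.
  At K: go right to G.
    At G: go left to P.
      P is a leaf — visit P.
    At G: no right child.
    Visit G.
  Visit K.
Visit H.

A, R, Y, V, E, L, S, T, Q, X, C, J, W, D, P, G, K, H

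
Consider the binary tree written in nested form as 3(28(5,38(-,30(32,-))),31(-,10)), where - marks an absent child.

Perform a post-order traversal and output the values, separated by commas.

Post-order visits the left subtree, then the right subtree, then the node.
At 3: go left to 28.
  At 28: go left to 5.
    5 is a leaf — visit 5.
  At 28: go right to 38.
    At 38: no left child.
    At 38: go right to 30.
      At 30: go left to 32.
        32 is a leaf — visit 32.
      At 30: no right child.
      Visit 30.
    Visit 38.
  Visit 28.
At 3: go right to 31.
  At 31: no left child.
  At 31: go right to 10.
    10 is a leaf — visit 10.
  Visit 31.
Visit 3.

5, 32, 30, 38, 28, 10, 31, 3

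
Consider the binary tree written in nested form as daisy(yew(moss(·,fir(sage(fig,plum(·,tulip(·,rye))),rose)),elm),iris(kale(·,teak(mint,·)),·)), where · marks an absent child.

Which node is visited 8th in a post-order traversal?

Post-order visits the left subtree, then the right subtree, then the node.
At daisy: go left to yew.
  At yew: go left to moss.
    At moss: no left child.
    At moss: go right to fir.
      At fir: go left to sage.
        At sage: go left to fig.
          fig is a leaf — visit fig.
        At sage: go right to plum.
          At plum: no left child.
          At plum: go right to tulip.
            At tulip: no left child.
            At tulip: go right to rye.
              rye is a leaf — visit rye.
            Visit tulip.
          Visit plum.
        Visit sage.
      At fir: go right to rose.
        rose is a leaf — visit rose.
      Visit fir.
    Visit moss.
  At yew: go right to elm.
    elm is a leaf — visit elm.
  Visit yew.
At daisy: go right to iris.
  At iris: go left to kale.
    At kale: no left child.
    At kale: go right to teak.
      At teak: go left to mint.
        mint is a leaf — visit mint.
      At teak: no right child.
      Visit teak.
    Visit kale.
  At iris: no right child.
  Visit iris.
Visit daisy.
Full post-order sequence: fig, rye, tulip, plum, sage, rose, fir, moss, elm, yew, mint, teak, kale, iris, daisy.

moss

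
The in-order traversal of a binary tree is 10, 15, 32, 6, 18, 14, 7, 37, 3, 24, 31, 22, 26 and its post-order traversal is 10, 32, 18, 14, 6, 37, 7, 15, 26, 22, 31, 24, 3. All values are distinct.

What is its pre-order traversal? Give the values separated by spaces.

The last element of post-order is the root; it splits in-order into left and right subtrees.
Root 3: left subtree has 8 nodes {10, 15, 32, 6, 18, 14, 7, 37}, right has 4 {24, 31, 22, 26}.
  Root 15: left subtree has 1 node {10}, right has 6 {32, 6, 18, 14, 7, 37}.
    Root 7: left subtree has 4 nodes {32, 6, 18, 14}, right has 1 {37}.
      Root 6: left subtree has 1 node {32}, right has 2 {18, 14}.
        Root 14: left subtree has 1 node {18}, right has 0 { }.
  Root 24: left subtree has 0 nodes { }, right has 3 {31, 22, 26}.
    Root 31: left subtree has 0 nodes { }, right has 2 {22, 26}.
      Root 22: left subtree has 0 nodes { }, right has 1 {26}.

3 15 10 7 6 32 14 18 37 24 31 22 26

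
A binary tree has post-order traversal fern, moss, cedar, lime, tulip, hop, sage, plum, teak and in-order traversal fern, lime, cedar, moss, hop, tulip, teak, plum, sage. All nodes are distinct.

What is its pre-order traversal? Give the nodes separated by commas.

teak, hop, lime, fern, cedar, moss, tulip, plum, sage

The last element of post-order is the root; it splits in-order into left and right subtrees.
Root teak: left subtree has 6 nodes {fern, lime, cedar, moss, hop, tulip}, right has 2 {plum, sage}.
  Root hop: left subtree has 4 nodes {fern, lime, cedar, moss}, right has 1 {tulip}.
    Root lime: left subtree has 1 node {fern}, right has 2 {cedar, moss}.
      Root cedar: left subtree has 0 nodes { }, right has 1 {moss}.
  Root plum: left subtree has 0 nodes { }, right has 1 {sage}.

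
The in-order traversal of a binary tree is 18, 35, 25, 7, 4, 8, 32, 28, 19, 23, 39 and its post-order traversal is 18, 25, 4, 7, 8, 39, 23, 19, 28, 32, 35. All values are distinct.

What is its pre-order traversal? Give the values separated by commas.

The last element of post-order is the root; it splits in-order into left and right subtrees.
Root 35: left subtree has 1 node {18}, right has 9 {25, 7, 4, 8, 32, 28, 19, 23, 39}.
  Root 32: left subtree has 4 nodes {25, 7, 4, 8}, right has 4 {28, 19, 23, 39}.
    Root 8: left subtree has 3 nodes {25, 7, 4}, right has 0 { }.
      Root 7: left subtree has 1 node {25}, right has 1 {4}.
    Root 28: left subtree has 0 nodes { }, right has 3 {19, 23, 39}.
      Root 19: left subtree has 0 nodes { }, right has 2 {23, 39}.
        Root 23: left subtree has 0 nodes { }, right has 1 {39}.

35, 18, 32, 8, 7, 25, 4, 28, 19, 23, 39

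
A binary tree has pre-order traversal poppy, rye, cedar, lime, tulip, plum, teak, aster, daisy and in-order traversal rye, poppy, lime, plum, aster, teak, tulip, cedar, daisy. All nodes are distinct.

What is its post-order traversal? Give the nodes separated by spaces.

rye aster teak plum tulip lime daisy cedar poppy

The first element of pre-order is the root; it splits in-order into left and right subtrees.
Root poppy: left subtree has 1 node {rye}, right has 7 {lime, plum, aster, teak, tulip, cedar, daisy}.
  Root cedar: left subtree has 5 nodes {lime, plum, aster, teak, tulip}, right has 1 {daisy}.
    Root lime: left subtree has 0 nodes { }, right has 4 {plum, aster, teak, tulip}.
      Root tulip: left subtree has 3 nodes {plum, aster, teak}, right has 0 { }.
        Root plum: left subtree has 0 nodes { }, right has 2 {aster, teak}.
          Root teak: left subtree has 1 node {aster}, right has 0 { }.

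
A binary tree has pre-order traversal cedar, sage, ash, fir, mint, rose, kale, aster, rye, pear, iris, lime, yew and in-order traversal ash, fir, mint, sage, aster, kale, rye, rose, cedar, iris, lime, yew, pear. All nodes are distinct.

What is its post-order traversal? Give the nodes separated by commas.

mint, fir, ash, aster, rye, kale, rose, sage, yew, lime, iris, pear, cedar

The first element of pre-order is the root; it splits in-order into left and right subtrees.
Root cedar: left subtree has 8 nodes {ash, fir, mint, sage, aster, kale, rye, rose}, right has 4 {iris, lime, yew, pear}.
  Root sage: left subtree has 3 nodes {ash, fir, mint}, right has 4 {aster, kale, rye, rose}.
    Root ash: left subtree has 0 nodes { }, right has 2 {fir, mint}.
      Root fir: left subtree has 0 nodes { }, right has 1 {mint}.
    Root rose: left subtree has 3 nodes {aster, kale, rye}, right has 0 { }.
      Root kale: left subtree has 1 node {aster}, right has 1 {rye}.
  Root pear: left subtree has 3 nodes {iris, lime, yew}, right has 0 { }.
    Root iris: left subtree has 0 nodes { }, right has 2 {lime, yew}.
      Root lime: left subtree has 0 nodes { }, right has 1 {yew}.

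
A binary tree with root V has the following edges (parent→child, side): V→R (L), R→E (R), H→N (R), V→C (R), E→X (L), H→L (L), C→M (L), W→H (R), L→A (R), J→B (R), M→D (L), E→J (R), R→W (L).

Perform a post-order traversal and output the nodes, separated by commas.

A, L, N, H, W, X, B, J, E, R, D, M, C, V

Post-order visits the left subtree, then the right subtree, then the node.
At V: go left to R.
  At R: go left to W.
    At W: no left child.
    At W: go right to H.
      At H: go left to L.
        At L: no left child.
        At L: go right to A.
          A is a leaf — visit A.
        Visit L.
      At H: go right to N.
        N is a leaf — visit N.
      Visit H.
    Visit W.
  At R: go right to E.
    At E: go left to X.
      X is a leaf — visit X.
    At E: go right to J.
      At J: no left child.
      At J: go right to B.
        B is a leaf — visit B.
      Visit J.
    Visit E.
  Visit R.
At V: go right to C.
  At C: go left to M.
    At M: go left to D.
      D is a leaf — visit D.
    At M: no right child.
    Visit M.
  At C: no right child.
  Visit C.
Visit V.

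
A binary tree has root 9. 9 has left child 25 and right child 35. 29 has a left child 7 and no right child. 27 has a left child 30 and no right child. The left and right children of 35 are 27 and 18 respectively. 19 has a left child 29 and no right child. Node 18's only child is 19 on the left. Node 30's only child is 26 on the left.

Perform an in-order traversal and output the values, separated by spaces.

25 9 26 30 27 35 7 29 19 18

In-order visits the left subtree, then the node, then the right subtree.
At 9: go left to 25.
  25 is a leaf — visit 25.
Visit 9.
At 9: go right to 35.
  At 35: go left to 27.
    At 27: go left to 30.
      At 30: go left to 26.
        26 is a leaf — visit 26.
      Visit 30.
      At 30: no right child.
    Visit 27.
    At 27: no right child.
  Visit 35.
  At 35: go right to 18.
    At 18: go left to 19.
      At 19: go left to 29.
        At 29: go left to 7.
          7 is a leaf — visit 7.
        Visit 29.
        At 29: no right child.
      Visit 19.
      At 19: no right child.
    Visit 18.
    At 18: no right child.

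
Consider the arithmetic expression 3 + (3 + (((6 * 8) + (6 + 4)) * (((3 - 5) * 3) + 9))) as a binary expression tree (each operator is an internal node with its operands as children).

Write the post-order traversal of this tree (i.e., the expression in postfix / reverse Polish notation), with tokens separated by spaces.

3 3 6 8 * 6 4 + + 3 5 - 3 * 9 + * + +

Post-order on an expression tree gives postfix notation: for each operator, emit left operand, right operand, then the operator.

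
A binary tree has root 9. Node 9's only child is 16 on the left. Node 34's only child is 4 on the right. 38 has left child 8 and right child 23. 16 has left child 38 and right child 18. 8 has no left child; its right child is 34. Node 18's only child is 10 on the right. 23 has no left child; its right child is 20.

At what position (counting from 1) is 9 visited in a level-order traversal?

1

Level-order visits nodes level by level from the root, left to right within each level.
Level 0: 9
Level 1: 16
Level 2: 38, 18
Level 3: 8, 23, 10
Level 4: 34, 20
Level 5: 4
Full level-order sequence: 9, 16, 38, 18, 8, 23, 10, 34, 20, 4.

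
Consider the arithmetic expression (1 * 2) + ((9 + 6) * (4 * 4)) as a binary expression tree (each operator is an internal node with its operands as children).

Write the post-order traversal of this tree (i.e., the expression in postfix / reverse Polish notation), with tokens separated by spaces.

1 2 * 9 6 + 4 4 * * +

Post-order on an expression tree gives postfix notation: for each operator, emit left operand, right operand, then the operator.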